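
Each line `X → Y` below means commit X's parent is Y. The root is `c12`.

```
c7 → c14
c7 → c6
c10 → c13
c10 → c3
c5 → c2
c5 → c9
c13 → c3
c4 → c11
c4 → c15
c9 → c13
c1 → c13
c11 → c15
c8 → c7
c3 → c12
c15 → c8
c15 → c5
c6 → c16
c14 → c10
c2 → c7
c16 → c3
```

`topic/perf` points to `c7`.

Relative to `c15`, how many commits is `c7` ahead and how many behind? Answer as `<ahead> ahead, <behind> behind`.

0 ahead, 5 behind

Reachable from c7: {c10, c12, c13, c14, c16, c3, c6, c7}.
Reachable from c15: {c10, c12, c13, c14, c15, c16, c2, c3, c5, c6, c7, c8, c9}.
Only in c7's history (ahead): {} — 0.
Only in c15's history (behind): {c15, c2, c5, c8, c9} — 5.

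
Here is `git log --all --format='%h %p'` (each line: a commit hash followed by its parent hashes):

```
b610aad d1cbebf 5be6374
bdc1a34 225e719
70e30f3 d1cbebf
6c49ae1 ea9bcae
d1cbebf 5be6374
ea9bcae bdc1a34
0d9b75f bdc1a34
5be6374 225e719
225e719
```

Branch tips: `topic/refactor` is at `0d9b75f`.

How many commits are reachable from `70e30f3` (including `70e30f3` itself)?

Walking parent pointers from 70e30f3: reachable set = {225e719, 5be6374, 70e30f3, d1cbebf}.
That is 4 commits.

4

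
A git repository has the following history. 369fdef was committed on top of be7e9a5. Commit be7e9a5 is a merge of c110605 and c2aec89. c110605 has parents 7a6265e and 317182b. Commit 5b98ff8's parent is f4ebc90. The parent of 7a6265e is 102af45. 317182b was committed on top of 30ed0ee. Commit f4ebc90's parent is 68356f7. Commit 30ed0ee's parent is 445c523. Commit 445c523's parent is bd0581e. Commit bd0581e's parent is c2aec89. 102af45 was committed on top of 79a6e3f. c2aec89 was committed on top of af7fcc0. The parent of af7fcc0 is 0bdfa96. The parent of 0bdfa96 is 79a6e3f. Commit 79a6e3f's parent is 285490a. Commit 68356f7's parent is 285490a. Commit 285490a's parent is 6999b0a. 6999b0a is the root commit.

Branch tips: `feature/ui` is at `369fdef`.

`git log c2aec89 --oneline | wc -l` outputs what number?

Walking parent pointers from c2aec89: reachable set = {0bdfa96, 285490a, 6999b0a, 79a6e3f, af7fcc0, c2aec89}.
That is 6 commits.

6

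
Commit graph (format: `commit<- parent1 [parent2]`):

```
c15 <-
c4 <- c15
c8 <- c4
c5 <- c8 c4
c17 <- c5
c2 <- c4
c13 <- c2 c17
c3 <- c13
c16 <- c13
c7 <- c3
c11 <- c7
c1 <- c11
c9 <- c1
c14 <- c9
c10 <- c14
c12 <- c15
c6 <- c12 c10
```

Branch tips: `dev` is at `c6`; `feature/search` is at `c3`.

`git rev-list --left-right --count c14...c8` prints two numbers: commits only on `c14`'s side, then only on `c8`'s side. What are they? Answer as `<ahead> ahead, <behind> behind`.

10 ahead, 0 behind

Reachable from c14: {c1, c11, c13, c14, c15, c17, c2, c3, c4, c5, c7, c8, c9}.
Reachable from c8: {c15, c4, c8}.
Only in c14's history (ahead): {c1, c11, c13, c14, c17, c2, c3, c5, c7, c9} — 10.
Only in c8's history (behind): {} — 0.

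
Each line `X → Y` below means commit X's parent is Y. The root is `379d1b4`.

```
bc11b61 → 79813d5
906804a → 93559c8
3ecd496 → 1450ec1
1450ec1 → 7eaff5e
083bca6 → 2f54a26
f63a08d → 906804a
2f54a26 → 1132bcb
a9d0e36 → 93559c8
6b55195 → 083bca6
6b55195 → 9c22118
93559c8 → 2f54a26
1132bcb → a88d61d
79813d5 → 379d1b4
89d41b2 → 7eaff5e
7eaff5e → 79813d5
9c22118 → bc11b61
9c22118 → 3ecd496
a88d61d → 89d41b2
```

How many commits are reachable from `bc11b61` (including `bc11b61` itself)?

Walking parent pointers from bc11b61: reachable set = {379d1b4, 79813d5, bc11b61}.
That is 3 commits.

3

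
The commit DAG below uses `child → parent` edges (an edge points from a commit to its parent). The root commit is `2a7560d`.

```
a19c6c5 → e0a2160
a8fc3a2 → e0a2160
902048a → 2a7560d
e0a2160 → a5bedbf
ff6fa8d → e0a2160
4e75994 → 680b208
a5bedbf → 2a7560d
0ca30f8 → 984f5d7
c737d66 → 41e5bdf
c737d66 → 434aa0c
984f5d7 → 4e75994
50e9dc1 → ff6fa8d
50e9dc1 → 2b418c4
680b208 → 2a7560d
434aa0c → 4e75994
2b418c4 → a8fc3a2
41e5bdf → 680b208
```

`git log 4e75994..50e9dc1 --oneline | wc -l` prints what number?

6

Reachable from 50e9dc1: {2a7560d, 2b418c4, 50e9dc1, a5bedbf, a8fc3a2, e0a2160, ff6fa8d}.
Reachable from 4e75994: {2a7560d, 4e75994, 680b208}.
In 50e9dc1's history but not 4e75994's: {2b418c4, 50e9dc1, a5bedbf, a8fc3a2, e0a2160, ff6fa8d} — 6 commits.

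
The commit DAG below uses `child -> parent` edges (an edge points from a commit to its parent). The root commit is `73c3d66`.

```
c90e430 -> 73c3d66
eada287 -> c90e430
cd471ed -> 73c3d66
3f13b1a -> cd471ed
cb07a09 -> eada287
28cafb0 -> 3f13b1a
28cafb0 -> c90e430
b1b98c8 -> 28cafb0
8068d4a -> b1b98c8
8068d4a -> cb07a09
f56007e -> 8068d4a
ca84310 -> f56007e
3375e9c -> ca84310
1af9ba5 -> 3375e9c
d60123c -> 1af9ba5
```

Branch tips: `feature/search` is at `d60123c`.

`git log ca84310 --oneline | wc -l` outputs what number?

Walking parent pointers from ca84310: reachable set = {28cafb0, 3f13b1a, 73c3d66, 8068d4a, b1b98c8, c90e430, ca84310, cb07a09, cd471ed, eada287, f56007e}.
That is 11 commits.

11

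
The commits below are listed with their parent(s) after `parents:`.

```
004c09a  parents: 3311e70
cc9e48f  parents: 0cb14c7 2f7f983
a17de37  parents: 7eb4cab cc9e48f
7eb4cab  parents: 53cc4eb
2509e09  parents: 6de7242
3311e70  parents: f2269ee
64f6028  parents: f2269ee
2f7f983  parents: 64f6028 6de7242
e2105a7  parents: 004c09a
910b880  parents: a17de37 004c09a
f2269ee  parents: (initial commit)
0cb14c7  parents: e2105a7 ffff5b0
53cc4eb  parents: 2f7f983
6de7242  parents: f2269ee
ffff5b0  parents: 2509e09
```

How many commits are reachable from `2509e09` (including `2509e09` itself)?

3

Walking parent pointers from 2509e09: reachable set = {2509e09, 6de7242, f2269ee}.
That is 3 commits.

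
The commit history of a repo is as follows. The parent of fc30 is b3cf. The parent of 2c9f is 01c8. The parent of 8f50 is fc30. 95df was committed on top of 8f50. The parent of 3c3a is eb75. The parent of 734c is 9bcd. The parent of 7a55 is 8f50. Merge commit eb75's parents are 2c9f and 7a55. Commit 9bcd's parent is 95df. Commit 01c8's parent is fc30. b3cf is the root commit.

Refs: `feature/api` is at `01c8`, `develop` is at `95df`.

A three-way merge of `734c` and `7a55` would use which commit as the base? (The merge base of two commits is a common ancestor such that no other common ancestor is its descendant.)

Ancestors of 734c: {734c, 8f50, 95df, 9bcd, b3cf, fc30}.
Ancestors of 7a55: {7a55, 8f50, b3cf, fc30}.
Common ancestors: {8f50, b3cf, fc30}.
Among these, 8f50 is not an ancestor of any other common ancestor — it is the merge base.

8f50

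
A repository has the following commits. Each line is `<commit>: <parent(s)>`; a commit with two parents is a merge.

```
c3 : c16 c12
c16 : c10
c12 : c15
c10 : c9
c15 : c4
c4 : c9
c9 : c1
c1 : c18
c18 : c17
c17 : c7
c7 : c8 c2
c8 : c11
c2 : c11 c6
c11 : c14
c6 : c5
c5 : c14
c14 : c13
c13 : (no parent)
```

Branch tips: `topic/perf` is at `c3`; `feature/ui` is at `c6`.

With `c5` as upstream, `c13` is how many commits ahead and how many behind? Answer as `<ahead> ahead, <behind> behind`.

Reachable from c13: {c13}.
Reachable from c5: {c13, c14, c5}.
Only in c13's history (ahead): {} — 0.
Only in c5's history (behind): {c14, c5} — 2.

0 ahead, 2 behind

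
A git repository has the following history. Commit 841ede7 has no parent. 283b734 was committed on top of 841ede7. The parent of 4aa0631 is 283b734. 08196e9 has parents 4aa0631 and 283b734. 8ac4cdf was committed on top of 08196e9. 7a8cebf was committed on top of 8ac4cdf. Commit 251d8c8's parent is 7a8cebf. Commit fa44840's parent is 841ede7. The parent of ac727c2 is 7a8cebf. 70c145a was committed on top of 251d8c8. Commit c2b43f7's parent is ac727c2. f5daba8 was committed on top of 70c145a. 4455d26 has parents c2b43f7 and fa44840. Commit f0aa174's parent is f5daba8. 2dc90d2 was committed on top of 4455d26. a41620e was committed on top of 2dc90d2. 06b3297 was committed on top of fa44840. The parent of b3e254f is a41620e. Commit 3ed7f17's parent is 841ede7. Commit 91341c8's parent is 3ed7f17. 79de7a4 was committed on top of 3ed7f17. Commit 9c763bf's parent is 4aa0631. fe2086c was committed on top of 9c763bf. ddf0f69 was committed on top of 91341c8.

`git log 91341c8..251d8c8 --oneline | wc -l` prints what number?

Reachable from 251d8c8: {08196e9, 251d8c8, 283b734, 4aa0631, 7a8cebf, 841ede7, 8ac4cdf}.
Reachable from 91341c8: {3ed7f17, 841ede7, 91341c8}.
In 251d8c8's history but not 91341c8's: {08196e9, 251d8c8, 283b734, 4aa0631, 7a8cebf, 8ac4cdf} — 6 commits.

6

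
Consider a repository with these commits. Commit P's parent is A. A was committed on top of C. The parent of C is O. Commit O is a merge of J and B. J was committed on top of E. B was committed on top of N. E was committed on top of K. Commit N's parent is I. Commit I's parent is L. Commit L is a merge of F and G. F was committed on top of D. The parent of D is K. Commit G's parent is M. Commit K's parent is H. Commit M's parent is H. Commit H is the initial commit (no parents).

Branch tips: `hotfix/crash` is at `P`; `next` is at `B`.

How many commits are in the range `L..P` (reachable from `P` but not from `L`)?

Reachable from P: {A, B, C, D, E, F, G, H, I, J, K, L, M, N, O, P}.
Reachable from L: {D, F, G, H, K, L, M}.
In P's history but not L's: {A, B, C, E, I, J, N, O, P} — 9 commits.

9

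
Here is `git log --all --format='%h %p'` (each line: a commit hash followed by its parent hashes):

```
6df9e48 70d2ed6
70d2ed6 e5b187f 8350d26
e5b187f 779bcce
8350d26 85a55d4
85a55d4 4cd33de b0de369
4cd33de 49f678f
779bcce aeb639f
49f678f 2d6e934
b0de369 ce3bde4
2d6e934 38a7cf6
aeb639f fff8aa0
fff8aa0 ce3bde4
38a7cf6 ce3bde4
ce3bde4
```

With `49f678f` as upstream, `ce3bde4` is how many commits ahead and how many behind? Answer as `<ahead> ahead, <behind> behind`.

0 ahead, 3 behind

Reachable from ce3bde4: {ce3bde4}.
Reachable from 49f678f: {2d6e934, 38a7cf6, 49f678f, ce3bde4}.
Only in ce3bde4's history (ahead): {} — 0.
Only in 49f678f's history (behind): {2d6e934, 38a7cf6, 49f678f} — 3.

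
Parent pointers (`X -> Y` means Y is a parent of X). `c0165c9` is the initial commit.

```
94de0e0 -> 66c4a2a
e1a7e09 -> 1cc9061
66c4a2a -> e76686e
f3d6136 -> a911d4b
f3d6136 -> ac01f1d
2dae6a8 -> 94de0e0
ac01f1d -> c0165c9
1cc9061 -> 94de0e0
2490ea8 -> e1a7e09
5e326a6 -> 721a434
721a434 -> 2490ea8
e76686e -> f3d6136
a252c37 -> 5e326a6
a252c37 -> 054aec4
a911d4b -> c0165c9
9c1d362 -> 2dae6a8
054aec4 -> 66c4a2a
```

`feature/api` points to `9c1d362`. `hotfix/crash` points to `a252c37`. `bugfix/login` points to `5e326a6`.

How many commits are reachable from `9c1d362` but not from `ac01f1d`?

7

Reachable from 9c1d362: {2dae6a8, 66c4a2a, 94de0e0, 9c1d362, a911d4b, ac01f1d, c0165c9, e76686e, f3d6136}.
Reachable from ac01f1d: {ac01f1d, c0165c9}.
In 9c1d362's history but not ac01f1d's: {2dae6a8, 66c4a2a, 94de0e0, 9c1d362, a911d4b, e76686e, f3d6136} — 7 commits.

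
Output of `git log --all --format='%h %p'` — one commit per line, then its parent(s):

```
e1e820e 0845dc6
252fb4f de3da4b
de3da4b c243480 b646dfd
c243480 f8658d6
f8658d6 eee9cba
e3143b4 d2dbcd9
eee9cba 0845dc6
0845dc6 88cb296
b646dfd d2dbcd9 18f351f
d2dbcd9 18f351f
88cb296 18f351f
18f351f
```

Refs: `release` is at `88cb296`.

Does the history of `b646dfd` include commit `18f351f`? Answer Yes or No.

Ancestors of b646dfd (commits reachable by following parents): {18f351f, b646dfd, d2dbcd9}.
18f351f is in that set, so it is an ancestor of b646dfd.

Yes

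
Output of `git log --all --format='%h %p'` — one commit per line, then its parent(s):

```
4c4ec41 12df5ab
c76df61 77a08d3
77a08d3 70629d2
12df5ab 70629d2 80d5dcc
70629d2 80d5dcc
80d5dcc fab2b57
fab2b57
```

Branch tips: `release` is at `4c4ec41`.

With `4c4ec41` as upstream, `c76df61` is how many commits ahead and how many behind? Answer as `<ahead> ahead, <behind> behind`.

Reachable from c76df61: {70629d2, 77a08d3, 80d5dcc, c76df61, fab2b57}.
Reachable from 4c4ec41: {12df5ab, 4c4ec41, 70629d2, 80d5dcc, fab2b57}.
Only in c76df61's history (ahead): {77a08d3, c76df61} — 2.
Only in 4c4ec41's history (behind): {12df5ab, 4c4ec41} — 2.

2 ahead, 2 behind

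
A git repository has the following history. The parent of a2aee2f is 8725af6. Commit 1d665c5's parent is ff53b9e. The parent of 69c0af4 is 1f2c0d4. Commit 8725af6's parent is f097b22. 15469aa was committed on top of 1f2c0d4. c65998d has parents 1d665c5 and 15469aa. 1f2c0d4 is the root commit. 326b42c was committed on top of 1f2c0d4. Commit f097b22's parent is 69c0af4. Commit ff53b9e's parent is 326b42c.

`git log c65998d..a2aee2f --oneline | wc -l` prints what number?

Reachable from a2aee2f: {1f2c0d4, 69c0af4, 8725af6, a2aee2f, f097b22}.
Reachable from c65998d: {15469aa, 1d665c5, 1f2c0d4, 326b42c, c65998d, ff53b9e}.
In a2aee2f's history but not c65998d's: {69c0af4, 8725af6, a2aee2f, f097b22} — 4 commits.

4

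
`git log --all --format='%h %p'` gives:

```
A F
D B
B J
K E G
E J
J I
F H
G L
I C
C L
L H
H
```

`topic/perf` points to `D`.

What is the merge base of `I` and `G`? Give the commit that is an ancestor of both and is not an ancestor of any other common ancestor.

Ancestors of I: {C, H, I, L}.
Ancestors of G: {G, H, L}.
Common ancestors: {H, L}.
Among these, L is not an ancestor of any other common ancestor — it is the merge base.

L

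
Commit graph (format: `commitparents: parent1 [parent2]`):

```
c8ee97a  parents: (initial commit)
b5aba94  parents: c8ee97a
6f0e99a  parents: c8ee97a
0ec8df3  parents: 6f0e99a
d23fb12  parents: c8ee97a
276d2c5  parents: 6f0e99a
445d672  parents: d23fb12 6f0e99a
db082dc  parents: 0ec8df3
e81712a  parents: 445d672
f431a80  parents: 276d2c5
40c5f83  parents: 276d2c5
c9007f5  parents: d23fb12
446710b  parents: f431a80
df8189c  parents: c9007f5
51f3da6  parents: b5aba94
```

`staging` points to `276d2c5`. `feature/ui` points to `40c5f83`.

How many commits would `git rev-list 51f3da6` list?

Walking parent pointers from 51f3da6: reachable set = {51f3da6, b5aba94, c8ee97a}.
That is 3 commits.

3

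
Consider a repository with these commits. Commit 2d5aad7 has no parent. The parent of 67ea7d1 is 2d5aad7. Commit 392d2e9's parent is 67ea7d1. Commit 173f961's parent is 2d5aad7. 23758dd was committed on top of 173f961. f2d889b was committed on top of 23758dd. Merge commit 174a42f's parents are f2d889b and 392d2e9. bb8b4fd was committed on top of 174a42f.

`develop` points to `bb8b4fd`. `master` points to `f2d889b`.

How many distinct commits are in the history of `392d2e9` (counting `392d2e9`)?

3

Walking parent pointers from 392d2e9: reachable set = {2d5aad7, 392d2e9, 67ea7d1}.
That is 3 commits.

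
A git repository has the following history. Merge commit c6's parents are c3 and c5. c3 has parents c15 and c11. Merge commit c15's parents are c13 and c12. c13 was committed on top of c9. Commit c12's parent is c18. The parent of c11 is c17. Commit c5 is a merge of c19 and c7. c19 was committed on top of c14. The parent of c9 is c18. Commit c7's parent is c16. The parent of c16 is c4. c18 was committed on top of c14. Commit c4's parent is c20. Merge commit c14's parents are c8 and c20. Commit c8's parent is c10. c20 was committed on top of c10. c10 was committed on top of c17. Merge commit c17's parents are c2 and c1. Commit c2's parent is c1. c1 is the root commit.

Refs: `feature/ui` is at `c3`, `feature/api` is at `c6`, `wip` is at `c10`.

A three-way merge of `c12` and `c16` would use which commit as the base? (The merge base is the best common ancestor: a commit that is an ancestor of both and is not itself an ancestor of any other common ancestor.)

c20

Ancestors of c12: {c1, c10, c12, c14, c17, c18, c2, c20, c8}.
Ancestors of c16: {c1, c10, c16, c17, c2, c20, c4}.
Common ancestors: {c1, c10, c17, c2, c20}.
Among these, c20 is not an ancestor of any other common ancestor — it is the merge base.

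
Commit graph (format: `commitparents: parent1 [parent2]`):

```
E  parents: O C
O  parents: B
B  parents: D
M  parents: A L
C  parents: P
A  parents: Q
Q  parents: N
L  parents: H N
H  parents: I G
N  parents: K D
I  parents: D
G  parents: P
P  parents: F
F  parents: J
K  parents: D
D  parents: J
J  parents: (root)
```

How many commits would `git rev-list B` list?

Walking parent pointers from B: reachable set = {B, D, J}.
That is 3 commits.

3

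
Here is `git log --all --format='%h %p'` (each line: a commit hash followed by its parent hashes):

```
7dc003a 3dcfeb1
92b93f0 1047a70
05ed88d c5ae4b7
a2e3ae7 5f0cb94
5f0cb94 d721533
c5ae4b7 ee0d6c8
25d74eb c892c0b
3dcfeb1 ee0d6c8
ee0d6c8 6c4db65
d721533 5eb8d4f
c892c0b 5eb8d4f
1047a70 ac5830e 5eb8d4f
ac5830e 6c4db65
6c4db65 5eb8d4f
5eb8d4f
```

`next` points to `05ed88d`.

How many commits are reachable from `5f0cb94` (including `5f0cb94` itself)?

Walking parent pointers from 5f0cb94: reachable set = {5eb8d4f, 5f0cb94, d721533}.
That is 3 commits.

3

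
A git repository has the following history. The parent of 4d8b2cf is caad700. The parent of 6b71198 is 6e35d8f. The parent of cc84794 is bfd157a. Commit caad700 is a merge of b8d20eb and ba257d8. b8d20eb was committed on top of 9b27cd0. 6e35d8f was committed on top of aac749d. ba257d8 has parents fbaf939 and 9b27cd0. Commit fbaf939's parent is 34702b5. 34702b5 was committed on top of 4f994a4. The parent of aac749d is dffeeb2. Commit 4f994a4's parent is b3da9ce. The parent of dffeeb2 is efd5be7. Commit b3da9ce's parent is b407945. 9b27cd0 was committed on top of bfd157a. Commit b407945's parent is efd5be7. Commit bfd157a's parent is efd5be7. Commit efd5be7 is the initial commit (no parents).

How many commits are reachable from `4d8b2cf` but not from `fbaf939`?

Reachable from 4d8b2cf: {34702b5, 4d8b2cf, 4f994a4, 9b27cd0, b3da9ce, b407945, b8d20eb, ba257d8, bfd157a, caad700, efd5be7, fbaf939}.
Reachable from fbaf939: {34702b5, 4f994a4, b3da9ce, b407945, efd5be7, fbaf939}.
In 4d8b2cf's history but not fbaf939's: {4d8b2cf, 9b27cd0, b8d20eb, ba257d8, bfd157a, caad700} — 6 commits.

6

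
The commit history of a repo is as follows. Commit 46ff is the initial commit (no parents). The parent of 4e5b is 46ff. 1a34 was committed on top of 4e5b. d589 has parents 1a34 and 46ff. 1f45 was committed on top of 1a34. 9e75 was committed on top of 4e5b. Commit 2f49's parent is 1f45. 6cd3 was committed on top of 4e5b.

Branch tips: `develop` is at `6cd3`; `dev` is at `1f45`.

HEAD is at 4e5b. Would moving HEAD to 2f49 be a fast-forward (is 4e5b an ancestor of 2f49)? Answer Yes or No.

Yes

A fast-forward from 4e5b to 2f49 is possible iff 4e5b is an ancestor of 2f49.
Ancestors of 2f49: {1a34, 1f45, 2f49, 46ff, 4e5b}.
4e5b is among them, so fast-forward is possible.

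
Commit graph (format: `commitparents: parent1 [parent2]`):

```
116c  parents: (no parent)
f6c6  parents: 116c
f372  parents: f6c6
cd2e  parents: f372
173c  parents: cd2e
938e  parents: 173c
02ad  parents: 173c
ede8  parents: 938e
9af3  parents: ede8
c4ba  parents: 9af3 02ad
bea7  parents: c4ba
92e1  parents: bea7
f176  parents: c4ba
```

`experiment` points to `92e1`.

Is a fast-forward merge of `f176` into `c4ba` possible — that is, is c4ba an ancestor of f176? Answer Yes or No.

Yes

A fast-forward from c4ba to f176 is possible iff c4ba is an ancestor of f176.
Ancestors of f176: {02ad, 116c, 173c, 938e, 9af3, c4ba, cd2e, ede8, f176, f372, f6c6}.
c4ba is among them, so fast-forward is possible.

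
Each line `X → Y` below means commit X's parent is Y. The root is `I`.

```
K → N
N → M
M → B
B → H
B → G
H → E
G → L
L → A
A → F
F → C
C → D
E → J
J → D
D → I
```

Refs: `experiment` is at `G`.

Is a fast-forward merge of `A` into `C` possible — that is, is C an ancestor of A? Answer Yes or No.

Yes

A fast-forward from C to A is possible iff C is an ancestor of A.
Ancestors of A: {A, C, D, F, I}.
C is among them, so fast-forward is possible.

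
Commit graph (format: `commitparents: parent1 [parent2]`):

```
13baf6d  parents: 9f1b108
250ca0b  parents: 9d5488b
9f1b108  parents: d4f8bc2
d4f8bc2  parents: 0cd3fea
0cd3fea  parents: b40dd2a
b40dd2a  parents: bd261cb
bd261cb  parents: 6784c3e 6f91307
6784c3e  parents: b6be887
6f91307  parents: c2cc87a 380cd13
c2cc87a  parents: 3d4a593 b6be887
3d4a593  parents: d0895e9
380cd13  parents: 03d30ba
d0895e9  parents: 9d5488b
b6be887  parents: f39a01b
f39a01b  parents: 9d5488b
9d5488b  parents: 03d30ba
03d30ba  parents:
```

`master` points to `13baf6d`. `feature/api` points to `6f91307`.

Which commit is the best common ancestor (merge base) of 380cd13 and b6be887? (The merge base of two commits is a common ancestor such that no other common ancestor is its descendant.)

03d30ba

Ancestors of 380cd13: {03d30ba, 380cd13}.
Ancestors of b6be887: {03d30ba, 9d5488b, b6be887, f39a01b}.
Common ancestors: {03d30ba}.
The only common ancestor is 03d30ba, so it is the merge base.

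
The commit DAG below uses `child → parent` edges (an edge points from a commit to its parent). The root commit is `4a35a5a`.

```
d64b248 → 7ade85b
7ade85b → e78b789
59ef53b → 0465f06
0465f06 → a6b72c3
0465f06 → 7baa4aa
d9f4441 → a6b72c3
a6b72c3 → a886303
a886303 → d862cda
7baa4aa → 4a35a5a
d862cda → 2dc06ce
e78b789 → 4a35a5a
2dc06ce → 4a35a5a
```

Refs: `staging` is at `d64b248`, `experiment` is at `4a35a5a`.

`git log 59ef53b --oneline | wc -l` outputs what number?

Walking parent pointers from 59ef53b: reachable set = {0465f06, 2dc06ce, 4a35a5a, 59ef53b, 7baa4aa, a6b72c3, a886303, d862cda}.
That is 8 commits.

8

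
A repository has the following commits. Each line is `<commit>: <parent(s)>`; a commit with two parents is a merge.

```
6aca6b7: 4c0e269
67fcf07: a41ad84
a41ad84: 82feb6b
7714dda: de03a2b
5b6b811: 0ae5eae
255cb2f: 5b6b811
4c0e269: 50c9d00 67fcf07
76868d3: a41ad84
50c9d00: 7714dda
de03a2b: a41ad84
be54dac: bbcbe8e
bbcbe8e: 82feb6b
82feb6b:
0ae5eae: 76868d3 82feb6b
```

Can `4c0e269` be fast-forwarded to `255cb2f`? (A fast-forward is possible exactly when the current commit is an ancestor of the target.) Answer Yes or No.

A fast-forward from 4c0e269 to 255cb2f is possible iff 4c0e269 is an ancestor of 255cb2f.
Ancestors of 255cb2f: {0ae5eae, 255cb2f, 5b6b811, 76868d3, 82feb6b, a41ad84}.
4c0e269 is not among them, so fast-forward is not possible.

No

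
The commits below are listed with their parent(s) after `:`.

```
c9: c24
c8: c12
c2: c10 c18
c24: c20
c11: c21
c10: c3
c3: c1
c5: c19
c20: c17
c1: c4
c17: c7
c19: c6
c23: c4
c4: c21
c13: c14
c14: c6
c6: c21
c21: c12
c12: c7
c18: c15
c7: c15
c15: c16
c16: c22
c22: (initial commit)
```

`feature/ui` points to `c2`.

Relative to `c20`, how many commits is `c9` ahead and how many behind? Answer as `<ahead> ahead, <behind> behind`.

2 ahead, 0 behind

Reachable from c9: {c15, c16, c17, c20, c22, c24, c7, c9}.
Reachable from c20: {c15, c16, c17, c20, c22, c7}.
Only in c9's history (ahead): {c24, c9} — 2.
Only in c20's history (behind): {} — 0.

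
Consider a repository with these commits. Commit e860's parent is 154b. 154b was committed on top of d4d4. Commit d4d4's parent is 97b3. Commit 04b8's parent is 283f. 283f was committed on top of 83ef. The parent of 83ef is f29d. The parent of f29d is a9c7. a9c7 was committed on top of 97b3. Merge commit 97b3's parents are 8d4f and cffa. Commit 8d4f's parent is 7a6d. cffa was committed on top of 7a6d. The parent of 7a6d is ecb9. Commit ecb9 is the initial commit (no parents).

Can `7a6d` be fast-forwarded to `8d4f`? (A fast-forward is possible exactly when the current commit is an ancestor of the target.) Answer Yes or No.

Yes

A fast-forward from 7a6d to 8d4f is possible iff 7a6d is an ancestor of 8d4f.
Ancestors of 8d4f: {7a6d, 8d4f, ecb9}.
7a6d is among them, so fast-forward is possible.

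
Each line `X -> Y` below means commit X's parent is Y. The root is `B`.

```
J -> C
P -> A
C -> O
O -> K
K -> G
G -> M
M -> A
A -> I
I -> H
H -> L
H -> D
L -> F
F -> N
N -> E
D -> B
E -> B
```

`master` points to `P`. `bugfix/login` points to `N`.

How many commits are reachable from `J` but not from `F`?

11

Reachable from J: {A, B, C, D, E, F, G, H, I, J, K, L, M, N, O}.
Reachable from F: {B, E, F, N}.
In J's history but not F's: {A, C, D, G, H, I, J, K, L, M, O} — 11 commits.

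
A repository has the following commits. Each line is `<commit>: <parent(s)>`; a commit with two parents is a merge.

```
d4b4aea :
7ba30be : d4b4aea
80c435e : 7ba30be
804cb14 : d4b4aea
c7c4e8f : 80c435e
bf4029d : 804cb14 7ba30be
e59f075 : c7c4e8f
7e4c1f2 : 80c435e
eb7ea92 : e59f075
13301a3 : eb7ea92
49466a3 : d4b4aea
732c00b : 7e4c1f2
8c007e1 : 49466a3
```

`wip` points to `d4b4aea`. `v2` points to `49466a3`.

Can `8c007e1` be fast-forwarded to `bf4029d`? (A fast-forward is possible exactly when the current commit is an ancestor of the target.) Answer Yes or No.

A fast-forward from 8c007e1 to bf4029d is possible iff 8c007e1 is an ancestor of bf4029d.
Ancestors of bf4029d: {7ba30be, 804cb14, bf4029d, d4b4aea}.
8c007e1 is not among them, so fast-forward is not possible.

No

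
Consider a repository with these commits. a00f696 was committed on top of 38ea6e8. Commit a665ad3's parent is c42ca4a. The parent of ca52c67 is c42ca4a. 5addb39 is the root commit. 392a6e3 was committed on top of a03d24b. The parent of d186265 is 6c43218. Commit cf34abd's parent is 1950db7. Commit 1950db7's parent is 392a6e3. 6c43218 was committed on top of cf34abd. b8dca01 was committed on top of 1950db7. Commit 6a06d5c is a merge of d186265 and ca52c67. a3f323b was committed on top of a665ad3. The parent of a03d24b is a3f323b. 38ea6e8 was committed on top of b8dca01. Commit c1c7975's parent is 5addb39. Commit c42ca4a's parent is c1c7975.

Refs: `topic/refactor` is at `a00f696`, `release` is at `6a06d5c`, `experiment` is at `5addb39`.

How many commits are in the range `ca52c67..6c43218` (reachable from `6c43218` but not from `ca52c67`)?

Reachable from 6c43218: {1950db7, 392a6e3, 5addb39, 6c43218, a03d24b, a3f323b, a665ad3, c1c7975, c42ca4a, cf34abd}.
Reachable from ca52c67: {5addb39, c1c7975, c42ca4a, ca52c67}.
In 6c43218's history but not ca52c67's: {1950db7, 392a6e3, 6c43218, a03d24b, a3f323b, a665ad3, cf34abd} — 7 commits.

7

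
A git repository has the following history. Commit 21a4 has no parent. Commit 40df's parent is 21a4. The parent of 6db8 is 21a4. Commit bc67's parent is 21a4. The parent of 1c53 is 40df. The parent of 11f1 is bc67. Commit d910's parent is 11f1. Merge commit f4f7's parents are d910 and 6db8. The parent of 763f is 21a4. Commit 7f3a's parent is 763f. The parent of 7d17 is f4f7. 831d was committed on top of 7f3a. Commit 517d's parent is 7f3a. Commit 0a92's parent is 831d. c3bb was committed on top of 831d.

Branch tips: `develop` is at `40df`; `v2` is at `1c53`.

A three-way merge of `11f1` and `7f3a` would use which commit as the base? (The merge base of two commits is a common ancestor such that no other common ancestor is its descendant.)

Ancestors of 11f1: {11f1, 21a4, bc67}.
Ancestors of 7f3a: {21a4, 763f, 7f3a}.
Common ancestors: {21a4}.
The only common ancestor is 21a4, so it is the merge base.

21a4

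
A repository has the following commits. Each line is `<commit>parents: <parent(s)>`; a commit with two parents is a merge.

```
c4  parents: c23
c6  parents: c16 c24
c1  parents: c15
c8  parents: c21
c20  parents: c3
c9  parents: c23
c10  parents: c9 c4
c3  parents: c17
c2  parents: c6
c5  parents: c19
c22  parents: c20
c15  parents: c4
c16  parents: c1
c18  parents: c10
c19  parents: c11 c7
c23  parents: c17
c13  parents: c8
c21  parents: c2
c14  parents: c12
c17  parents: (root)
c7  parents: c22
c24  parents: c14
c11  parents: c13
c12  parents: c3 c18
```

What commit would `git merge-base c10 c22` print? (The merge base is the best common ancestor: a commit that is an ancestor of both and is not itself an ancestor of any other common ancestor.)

Ancestors of c10: {c10, c17, c23, c4, c9}.
Ancestors of c22: {c17, c20, c22, c3}.
Common ancestors: {c17}.
The only common ancestor is c17, so it is the merge base.

c17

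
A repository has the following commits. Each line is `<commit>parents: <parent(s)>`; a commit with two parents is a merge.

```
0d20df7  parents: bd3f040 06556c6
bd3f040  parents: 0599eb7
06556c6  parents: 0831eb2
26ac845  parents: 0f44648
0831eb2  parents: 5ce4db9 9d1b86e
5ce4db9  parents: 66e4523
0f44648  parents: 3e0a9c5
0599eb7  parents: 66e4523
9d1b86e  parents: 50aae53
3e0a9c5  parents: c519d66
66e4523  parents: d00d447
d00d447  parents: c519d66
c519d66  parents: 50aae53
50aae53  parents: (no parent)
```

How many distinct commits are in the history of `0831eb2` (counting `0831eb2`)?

7

Walking parent pointers from 0831eb2: reachable set = {0831eb2, 50aae53, 5ce4db9, 66e4523, 9d1b86e, c519d66, d00d447}.
That is 7 commits.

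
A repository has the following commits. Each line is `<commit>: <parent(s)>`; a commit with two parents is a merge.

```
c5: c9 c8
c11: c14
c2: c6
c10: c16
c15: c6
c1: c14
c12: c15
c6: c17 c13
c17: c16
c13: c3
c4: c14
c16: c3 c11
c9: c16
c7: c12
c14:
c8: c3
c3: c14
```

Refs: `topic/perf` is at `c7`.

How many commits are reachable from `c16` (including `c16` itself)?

Walking parent pointers from c16: reachable set = {c11, c14, c16, c3}.
That is 4 commits.

4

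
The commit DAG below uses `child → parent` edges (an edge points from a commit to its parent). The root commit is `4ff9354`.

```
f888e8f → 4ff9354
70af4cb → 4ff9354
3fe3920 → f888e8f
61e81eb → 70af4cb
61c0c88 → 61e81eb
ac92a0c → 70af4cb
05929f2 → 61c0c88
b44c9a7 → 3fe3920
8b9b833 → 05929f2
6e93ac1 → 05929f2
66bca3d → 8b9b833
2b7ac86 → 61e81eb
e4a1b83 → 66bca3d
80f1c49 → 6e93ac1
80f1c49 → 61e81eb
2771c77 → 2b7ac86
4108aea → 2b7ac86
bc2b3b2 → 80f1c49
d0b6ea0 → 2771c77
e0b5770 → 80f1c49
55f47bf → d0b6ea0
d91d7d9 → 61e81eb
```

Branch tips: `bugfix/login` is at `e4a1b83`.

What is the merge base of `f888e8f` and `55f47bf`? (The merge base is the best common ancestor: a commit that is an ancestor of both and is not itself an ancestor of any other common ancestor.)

Ancestors of f888e8f: {4ff9354, f888e8f}.
Ancestors of 55f47bf: {2771c77, 2b7ac86, 4ff9354, 55f47bf, 61e81eb, 70af4cb, d0b6ea0}.
Common ancestors: {4ff9354}.
The only common ancestor is 4ff9354, so it is the merge base.

4ff9354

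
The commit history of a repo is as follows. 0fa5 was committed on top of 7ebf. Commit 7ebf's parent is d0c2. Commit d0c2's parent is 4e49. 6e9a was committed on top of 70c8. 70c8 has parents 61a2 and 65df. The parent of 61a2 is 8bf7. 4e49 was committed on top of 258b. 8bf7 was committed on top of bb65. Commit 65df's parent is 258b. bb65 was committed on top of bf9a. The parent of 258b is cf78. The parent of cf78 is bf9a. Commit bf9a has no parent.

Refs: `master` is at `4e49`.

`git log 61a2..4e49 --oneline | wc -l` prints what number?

Reachable from 4e49: {258b, 4e49, bf9a, cf78}.
Reachable from 61a2: {61a2, 8bf7, bb65, bf9a}.
In 4e49's history but not 61a2's: {258b, 4e49, cf78} — 3 commits.

3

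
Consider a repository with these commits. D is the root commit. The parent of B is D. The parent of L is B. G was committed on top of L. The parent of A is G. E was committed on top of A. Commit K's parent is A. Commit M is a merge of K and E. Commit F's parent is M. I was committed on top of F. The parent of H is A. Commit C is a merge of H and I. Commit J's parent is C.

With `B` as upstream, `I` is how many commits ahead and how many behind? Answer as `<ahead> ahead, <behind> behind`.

8 ahead, 0 behind

Reachable from I: {A, B, D, E, F, G, I, K, L, M}.
Reachable from B: {B, D}.
Only in I's history (ahead): {A, E, F, G, I, K, L, M} — 8.
Only in B's history (behind): {} — 0.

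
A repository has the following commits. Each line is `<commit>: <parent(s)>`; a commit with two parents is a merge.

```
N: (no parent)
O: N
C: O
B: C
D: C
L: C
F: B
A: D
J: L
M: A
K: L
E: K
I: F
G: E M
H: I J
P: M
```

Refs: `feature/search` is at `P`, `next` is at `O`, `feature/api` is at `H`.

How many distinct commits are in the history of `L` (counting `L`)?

Walking parent pointers from L: reachable set = {C, L, N, O}.
That is 4 commits.

4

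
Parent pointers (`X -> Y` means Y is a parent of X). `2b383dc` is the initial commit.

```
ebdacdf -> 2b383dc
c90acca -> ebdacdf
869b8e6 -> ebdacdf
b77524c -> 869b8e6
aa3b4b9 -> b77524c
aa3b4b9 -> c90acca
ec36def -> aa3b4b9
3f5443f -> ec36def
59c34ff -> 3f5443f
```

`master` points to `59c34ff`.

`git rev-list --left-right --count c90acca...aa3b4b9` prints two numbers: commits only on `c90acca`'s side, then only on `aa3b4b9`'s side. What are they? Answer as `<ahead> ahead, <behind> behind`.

Reachable from c90acca: {2b383dc, c90acca, ebdacdf}.
Reachable from aa3b4b9: {2b383dc, 869b8e6, aa3b4b9, b77524c, c90acca, ebdacdf}.
Only in c90acca's history (ahead): {} — 0.
Only in aa3b4b9's history (behind): {869b8e6, aa3b4b9, b77524c} — 3.

0 ahead, 3 behind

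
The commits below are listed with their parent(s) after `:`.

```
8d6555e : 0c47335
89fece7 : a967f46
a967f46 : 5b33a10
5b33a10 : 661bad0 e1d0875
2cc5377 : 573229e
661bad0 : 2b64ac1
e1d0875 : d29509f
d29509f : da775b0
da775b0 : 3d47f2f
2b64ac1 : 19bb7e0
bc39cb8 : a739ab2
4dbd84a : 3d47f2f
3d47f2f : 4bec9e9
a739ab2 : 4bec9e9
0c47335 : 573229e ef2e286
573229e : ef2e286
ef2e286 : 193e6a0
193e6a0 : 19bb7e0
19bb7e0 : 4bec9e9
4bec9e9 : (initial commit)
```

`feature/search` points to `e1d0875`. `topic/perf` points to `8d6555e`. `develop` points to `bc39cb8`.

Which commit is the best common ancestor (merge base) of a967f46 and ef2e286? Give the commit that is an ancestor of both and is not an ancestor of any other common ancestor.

19bb7e0

Ancestors of a967f46: {19bb7e0, 2b64ac1, 3d47f2f, 4bec9e9, 5b33a10, 661bad0, a967f46, d29509f, da775b0, e1d0875}.
Ancestors of ef2e286: {193e6a0, 19bb7e0, 4bec9e9, ef2e286}.
Common ancestors: {19bb7e0, 4bec9e9}.
Among these, 19bb7e0 is not an ancestor of any other common ancestor — it is the merge base.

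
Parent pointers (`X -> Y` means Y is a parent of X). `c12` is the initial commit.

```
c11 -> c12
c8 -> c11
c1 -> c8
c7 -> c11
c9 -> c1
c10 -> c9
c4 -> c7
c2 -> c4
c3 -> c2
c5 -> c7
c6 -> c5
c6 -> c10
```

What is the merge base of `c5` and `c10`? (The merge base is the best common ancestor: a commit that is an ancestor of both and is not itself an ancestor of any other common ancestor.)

Ancestors of c5: {c11, c12, c5, c7}.
Ancestors of c10: {c1, c10, c11, c12, c8, c9}.
Common ancestors: {c11, c12}.
Among these, c11 is not an ancestor of any other common ancestor — it is the merge base.

c11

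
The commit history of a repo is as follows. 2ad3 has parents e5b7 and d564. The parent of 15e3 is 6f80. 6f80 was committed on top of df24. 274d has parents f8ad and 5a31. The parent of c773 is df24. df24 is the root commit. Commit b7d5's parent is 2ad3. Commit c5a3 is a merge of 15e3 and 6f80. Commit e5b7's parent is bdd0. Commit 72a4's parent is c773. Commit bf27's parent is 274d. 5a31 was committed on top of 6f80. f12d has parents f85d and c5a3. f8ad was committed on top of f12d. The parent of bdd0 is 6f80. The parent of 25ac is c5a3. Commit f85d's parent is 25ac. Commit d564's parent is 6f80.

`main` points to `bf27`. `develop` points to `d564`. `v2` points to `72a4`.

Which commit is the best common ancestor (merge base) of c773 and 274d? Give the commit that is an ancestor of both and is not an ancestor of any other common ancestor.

df24

Ancestors of c773: {c773, df24}.
Ancestors of 274d: {15e3, 25ac, 274d, 5a31, 6f80, c5a3, df24, f12d, f85d, f8ad}.
Common ancestors: {df24}.
The only common ancestor is df24, so it is the merge base.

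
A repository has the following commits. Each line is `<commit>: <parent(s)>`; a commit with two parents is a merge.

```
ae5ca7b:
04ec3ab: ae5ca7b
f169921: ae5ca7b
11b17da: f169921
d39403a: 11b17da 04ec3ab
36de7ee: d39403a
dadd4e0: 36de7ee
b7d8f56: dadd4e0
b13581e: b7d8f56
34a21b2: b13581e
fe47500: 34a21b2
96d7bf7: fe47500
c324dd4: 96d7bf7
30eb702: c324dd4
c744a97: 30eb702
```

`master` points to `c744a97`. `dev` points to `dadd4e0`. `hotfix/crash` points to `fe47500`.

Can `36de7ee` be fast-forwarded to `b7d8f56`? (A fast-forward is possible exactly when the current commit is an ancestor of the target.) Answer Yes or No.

Yes

A fast-forward from 36de7ee to b7d8f56 is possible iff 36de7ee is an ancestor of b7d8f56.
Ancestors of b7d8f56: {04ec3ab, 11b17da, 36de7ee, ae5ca7b, b7d8f56, d39403a, dadd4e0, f169921}.
36de7ee is among them, so fast-forward is possible.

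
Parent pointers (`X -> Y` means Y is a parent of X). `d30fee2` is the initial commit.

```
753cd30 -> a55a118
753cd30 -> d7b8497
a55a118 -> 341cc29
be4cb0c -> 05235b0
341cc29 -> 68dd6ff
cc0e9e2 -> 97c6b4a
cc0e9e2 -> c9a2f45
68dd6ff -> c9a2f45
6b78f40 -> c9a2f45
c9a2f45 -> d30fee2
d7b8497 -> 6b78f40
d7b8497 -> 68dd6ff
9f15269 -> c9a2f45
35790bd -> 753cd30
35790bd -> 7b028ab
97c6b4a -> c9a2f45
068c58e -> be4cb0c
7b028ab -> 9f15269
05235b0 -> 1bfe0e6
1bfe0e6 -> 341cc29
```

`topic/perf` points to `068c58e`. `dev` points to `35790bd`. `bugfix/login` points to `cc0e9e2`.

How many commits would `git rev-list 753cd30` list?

Walking parent pointers from 753cd30: reachable set = {341cc29, 68dd6ff, 6b78f40, 753cd30, a55a118, c9a2f45, d30fee2, d7b8497}.
That is 8 commits.

8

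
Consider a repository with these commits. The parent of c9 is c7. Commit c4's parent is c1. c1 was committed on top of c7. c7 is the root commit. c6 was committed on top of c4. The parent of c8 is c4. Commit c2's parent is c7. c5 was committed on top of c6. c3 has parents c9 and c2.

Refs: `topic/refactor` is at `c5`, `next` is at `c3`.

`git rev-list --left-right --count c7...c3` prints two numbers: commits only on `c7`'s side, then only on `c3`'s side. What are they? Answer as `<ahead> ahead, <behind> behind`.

Reachable from c7: {c7}.
Reachable from c3: {c2, c3, c7, c9}.
Only in c7's history (ahead): {} — 0.
Only in c3's history (behind): {c2, c3, c9} — 3.

0 ahead, 3 behind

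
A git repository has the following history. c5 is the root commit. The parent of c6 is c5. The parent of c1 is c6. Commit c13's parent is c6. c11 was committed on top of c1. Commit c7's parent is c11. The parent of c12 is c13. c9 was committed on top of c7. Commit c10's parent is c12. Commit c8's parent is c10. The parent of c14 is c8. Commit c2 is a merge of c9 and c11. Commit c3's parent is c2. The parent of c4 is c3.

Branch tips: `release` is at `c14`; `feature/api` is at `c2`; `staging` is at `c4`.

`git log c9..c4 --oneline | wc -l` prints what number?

Reachable from c4: {c1, c11, c2, c3, c4, c5, c6, c7, c9}.
Reachable from c9: {c1, c11, c5, c6, c7, c9}.
In c4's history but not c9's: {c2, c3, c4} — 3 commits.

3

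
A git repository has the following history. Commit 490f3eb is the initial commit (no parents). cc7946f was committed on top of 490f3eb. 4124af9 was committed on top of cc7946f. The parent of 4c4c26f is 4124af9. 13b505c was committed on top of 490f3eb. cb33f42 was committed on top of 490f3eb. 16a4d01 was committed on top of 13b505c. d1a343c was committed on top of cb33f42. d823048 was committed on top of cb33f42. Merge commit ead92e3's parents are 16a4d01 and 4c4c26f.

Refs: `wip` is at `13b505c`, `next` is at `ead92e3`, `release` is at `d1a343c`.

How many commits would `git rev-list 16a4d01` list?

Walking parent pointers from 16a4d01: reachable set = {13b505c, 16a4d01, 490f3eb}.
That is 3 commits.

3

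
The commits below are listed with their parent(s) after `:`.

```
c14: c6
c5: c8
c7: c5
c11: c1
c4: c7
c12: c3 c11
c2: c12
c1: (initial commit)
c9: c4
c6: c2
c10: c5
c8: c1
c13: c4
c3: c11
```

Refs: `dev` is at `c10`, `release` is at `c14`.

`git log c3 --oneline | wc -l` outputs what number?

3

Walking parent pointers from c3: reachable set = {c1, c11, c3}.
That is 3 commits.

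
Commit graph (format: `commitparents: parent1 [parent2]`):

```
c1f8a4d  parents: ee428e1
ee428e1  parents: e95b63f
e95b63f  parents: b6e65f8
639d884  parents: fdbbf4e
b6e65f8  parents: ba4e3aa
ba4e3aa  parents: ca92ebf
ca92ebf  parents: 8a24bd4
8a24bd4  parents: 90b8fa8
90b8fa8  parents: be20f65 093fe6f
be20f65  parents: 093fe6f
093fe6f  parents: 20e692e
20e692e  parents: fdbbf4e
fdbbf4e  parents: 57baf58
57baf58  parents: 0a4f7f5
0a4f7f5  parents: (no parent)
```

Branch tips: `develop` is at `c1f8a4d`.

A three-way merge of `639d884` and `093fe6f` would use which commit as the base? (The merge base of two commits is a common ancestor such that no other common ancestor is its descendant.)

fdbbf4e

Ancestors of 639d884: {0a4f7f5, 57baf58, 639d884, fdbbf4e}.
Ancestors of 093fe6f: {093fe6f, 0a4f7f5, 20e692e, 57baf58, fdbbf4e}.
Common ancestors: {0a4f7f5, 57baf58, fdbbf4e}.
Among these, fdbbf4e is not an ancestor of any other common ancestor — it is the merge base.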